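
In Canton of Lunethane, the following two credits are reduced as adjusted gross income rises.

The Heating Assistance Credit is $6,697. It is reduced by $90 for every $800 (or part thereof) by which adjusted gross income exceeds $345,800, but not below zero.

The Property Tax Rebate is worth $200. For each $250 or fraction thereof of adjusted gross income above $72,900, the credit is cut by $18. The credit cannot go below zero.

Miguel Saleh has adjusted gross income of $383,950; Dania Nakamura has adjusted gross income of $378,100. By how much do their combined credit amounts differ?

$630

Miguel ($383,950): Heating Assistance Credit: income exceeds $345,800 by $38,150, which is 48 full-or-partial $800 increments; reduction = 48 × $90 = $4,320, leaving $2,377. Property Tax Rebate: income exceeds $72,900 by $311,050 → 1245 increments × $18 = $22,410 ≥ base, so the credit is $0. total $2,377 + $0 = $2,377
Dania ($378,100): Heating Assistance Credit: income exceeds $345,800 by $32,300, which is 41 full-or-partial $800 increments; reduction = 41 × $90 = $3,690, leaving $3,007. Property Tax Rebate: income exceeds $72,900 by $305,200 → 1221 increments × $18 = $21,978 ≥ base, so the credit is $0. total $3,007 + $0 = $3,007
Difference: |$2,377 − $3,007| = $630.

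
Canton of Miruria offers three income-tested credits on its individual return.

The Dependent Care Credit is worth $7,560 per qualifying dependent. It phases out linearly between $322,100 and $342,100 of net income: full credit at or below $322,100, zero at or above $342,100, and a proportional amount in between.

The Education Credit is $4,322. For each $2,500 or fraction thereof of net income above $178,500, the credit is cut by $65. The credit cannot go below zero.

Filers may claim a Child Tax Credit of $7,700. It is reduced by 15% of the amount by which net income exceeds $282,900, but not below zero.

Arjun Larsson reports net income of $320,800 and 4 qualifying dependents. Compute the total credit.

Dependent Care Credit: base = 4 × $7,560 = $30,240. $320,800 is at or below the $322,100 threshold, so the full $30,240 applies.
Education Credit: income exceeds $178,500 by $142,300, which is 57 full-or-partial $2,500 increments; reduction = 57 × $65 = $3,705, leaving $617.
Child Tax Credit: 15% of the $37,900 excess over $282,900 is $5,685; credit = $7,700 − $5,685 = $2,015.
Total: $30,240 + $617 + $2,015 = $32,872.

$32,872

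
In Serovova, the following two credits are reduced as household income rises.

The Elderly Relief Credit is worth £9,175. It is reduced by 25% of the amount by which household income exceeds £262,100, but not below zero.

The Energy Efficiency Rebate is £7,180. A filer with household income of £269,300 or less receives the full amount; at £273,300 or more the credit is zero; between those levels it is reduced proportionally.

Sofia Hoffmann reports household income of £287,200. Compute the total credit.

£2,900

Elderly Relief Credit: 25% of the £25,100 excess over £262,100 is £6,275; credit = £9,175 − £6,275 = £2,900.
Energy Efficiency Rebate: £287,200 is at or above £273,300, so the credit is £0.
Total: £2,900 + £0 = £2,900.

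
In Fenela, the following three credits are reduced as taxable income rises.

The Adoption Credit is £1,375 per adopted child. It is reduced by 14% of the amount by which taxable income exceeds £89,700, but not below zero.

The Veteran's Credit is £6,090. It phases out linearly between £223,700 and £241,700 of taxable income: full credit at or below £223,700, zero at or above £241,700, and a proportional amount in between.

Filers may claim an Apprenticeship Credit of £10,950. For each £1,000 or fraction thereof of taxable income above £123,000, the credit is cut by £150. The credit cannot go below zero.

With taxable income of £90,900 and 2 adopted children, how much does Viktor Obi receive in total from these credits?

Adoption Credit: base = 2 × £1,375 = £2,750. 14% of the £1,200 excess over £89,700 is £168; credit = £2,750 − £168 = £2,582.
Veteran's Credit: £90,900 is at or below the £223,700 threshold, so the full £6,090 applies.
Apprenticeship Credit: £90,900 is at or below the £123,000 threshold, so the full £10,950 applies.
Total: £2,582 + £6,090 + £10,950 = £19,622.

£19,622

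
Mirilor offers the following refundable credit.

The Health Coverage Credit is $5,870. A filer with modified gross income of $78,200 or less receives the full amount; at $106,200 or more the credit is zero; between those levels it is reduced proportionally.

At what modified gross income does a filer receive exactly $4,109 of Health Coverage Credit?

$86,600

$4,109 is 4,109/5,870 of the full $5,870, so 1,761/5,870 of the $28,000 range has been used: income = $78,200 + $28,000 × 1,761/5,870 = $86,600.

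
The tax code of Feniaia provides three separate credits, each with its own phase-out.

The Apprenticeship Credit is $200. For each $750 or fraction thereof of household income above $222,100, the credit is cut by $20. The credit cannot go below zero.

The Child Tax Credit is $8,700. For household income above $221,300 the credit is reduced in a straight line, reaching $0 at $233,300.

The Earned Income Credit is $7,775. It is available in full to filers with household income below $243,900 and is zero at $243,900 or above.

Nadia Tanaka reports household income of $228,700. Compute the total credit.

Apprenticeship Credit: income exceeds $222,100 by $6,600, which is 9 full-or-partial $750 increments; reduction = 9 × $20 = $180, leaving $20.
Child Tax Credit: $228,700 is $7,400 into a $12,000 phase-out range, leaving 4,600/12,000 of the credit: $8,700 × 4,600/12,000 = $3,335.
Earned Income Credit: $228,700 is below the $243,900 cutoff, so the full $7,775 applies.
Total: $20 + $3,335 + $7,775 = $11,130.

$11,130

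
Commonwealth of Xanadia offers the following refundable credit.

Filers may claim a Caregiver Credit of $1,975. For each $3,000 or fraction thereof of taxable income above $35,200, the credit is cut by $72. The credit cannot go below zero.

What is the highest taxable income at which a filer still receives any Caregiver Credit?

After 27 increments the reduction is 27 × $72 = $1,944, leaving $31; one more increment wipes it out. Increment 27 ends at excess 27 × $3,000 = $81,000, so the highest qualifying income is $35,200 + $81,000 = $116,200.

$116,200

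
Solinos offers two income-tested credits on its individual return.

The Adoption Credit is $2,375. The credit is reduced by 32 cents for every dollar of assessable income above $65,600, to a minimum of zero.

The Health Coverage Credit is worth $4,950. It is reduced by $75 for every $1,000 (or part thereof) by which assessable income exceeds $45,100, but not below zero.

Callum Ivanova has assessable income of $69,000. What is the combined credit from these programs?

Adoption Credit: 32% of the $3,400 excess over $65,600 is $1,088; credit = $2,375 − $1,088 = $1,287.
Health Coverage Credit: income exceeds $45,100 by $23,900, which is 24 full-or-partial $1,000 increments; reduction = 24 × $75 = $1,800, leaving $3,150.
Total: $1,287 + $3,150 = $4,437.

$4,437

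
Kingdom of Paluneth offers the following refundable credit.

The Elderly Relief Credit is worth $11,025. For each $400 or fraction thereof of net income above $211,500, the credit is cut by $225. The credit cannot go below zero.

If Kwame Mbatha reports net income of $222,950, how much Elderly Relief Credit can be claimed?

$4,500

Elderly Relief Credit: income exceeds $211,500 by $11,450, which is 29 full-or-partial $400 increments; reduction = 29 × $225 = $6,525, leaving $4,500.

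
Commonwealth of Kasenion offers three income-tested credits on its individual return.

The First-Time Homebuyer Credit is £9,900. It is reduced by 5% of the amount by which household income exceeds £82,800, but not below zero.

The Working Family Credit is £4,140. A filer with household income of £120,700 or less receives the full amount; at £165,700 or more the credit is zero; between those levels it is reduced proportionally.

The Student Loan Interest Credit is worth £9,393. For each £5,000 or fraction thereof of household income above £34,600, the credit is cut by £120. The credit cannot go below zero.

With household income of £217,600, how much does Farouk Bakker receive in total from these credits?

£8,113

First-Time Homebuyer Credit: 5% of the £134,800 excess over £82,800 is £6,740; credit = £9,900 − £6,740 = £3,160.
Working Family Credit: £217,600 is at or above £165,700, so the credit is £0.
Student Loan Interest Credit: income exceeds £34,600 by £183,000, which is 37 full-or-partial £5,000 increments; reduction = 37 × £120 = £4,440, leaving £4,953.
Total: £3,160 + £0 + £4,953 = £8,113.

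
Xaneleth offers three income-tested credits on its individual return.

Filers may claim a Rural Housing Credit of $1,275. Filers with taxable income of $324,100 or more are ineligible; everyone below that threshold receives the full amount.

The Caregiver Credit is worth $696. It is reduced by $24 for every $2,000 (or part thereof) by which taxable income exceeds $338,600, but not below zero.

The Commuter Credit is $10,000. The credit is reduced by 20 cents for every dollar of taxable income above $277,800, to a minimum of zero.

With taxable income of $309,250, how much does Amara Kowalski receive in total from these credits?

$5,681

Rural Housing Credit: $309,250 is below the $324,100 cutoff, so the full $1,275 applies.
Caregiver Credit: $309,250 is at or below the $338,600 threshold, so the full $696 applies.
Commuter Credit: 20% of the $31,450 excess over $277,800 is $6,290; credit = $10,000 − $6,290 = $3,710.
Total: $1,275 + $696 + $3,710 = $5,681.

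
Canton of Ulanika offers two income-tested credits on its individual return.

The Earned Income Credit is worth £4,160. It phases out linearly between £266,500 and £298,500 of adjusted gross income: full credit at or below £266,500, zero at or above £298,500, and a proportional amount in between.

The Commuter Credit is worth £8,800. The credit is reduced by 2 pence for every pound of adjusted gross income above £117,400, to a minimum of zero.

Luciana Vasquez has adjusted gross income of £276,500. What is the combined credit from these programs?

£8,478

Earned Income Credit: £276,500 is £10,000 into a £32,000 phase-out range, leaving 22,000/32,000 of the credit: £4,160 × 22,000/32,000 = £2,860.
Commuter Credit: 2% of the £159,100 excess over £117,400 is £3,182; credit = £8,800 − £3,182 = £5,618.
Total: £2,860 + £5,618 = £8,478.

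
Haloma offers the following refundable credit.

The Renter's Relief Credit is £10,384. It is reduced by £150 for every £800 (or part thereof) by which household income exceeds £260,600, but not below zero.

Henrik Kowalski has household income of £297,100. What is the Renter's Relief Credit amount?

£3,484

Renter's Relief Credit: income exceeds £260,600 by £36,500, which is 46 full-or-partial £800 increments; reduction = 46 × £150 = £6,900, leaving £3,484.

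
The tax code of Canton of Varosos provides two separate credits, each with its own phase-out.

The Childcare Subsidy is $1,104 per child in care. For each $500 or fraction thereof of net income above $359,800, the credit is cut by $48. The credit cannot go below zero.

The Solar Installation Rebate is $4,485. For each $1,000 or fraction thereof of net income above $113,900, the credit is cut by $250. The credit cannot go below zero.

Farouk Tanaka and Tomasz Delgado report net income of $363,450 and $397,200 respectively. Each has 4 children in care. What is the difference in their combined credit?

Farouk ($363,450): Childcare Subsidy: base = 4 × $1,104 = $4,416. income exceeds $359,800 by $3,650, which is 8 full-or-partial $500 increments; reduction = 8 × $48 = $384, leaving $4,032. Solar Installation Rebate: income exceeds $113,900 by $249,550 → 250 increments × $250 = $62,500 ≥ base, so the credit is $0. total $4,032 + $0 = $4,032
Tomasz ($397,200): Childcare Subsidy: base = 4 × $1,104 = $4,416. income exceeds $359,800 by $37,400, which is 75 full-or-partial $500 increments; reduction = 75 × $48 = $3,600, leaving $816. Solar Installation Rebate: income exceeds $113,900 by $283,300 → 284 increments × $250 = $71,000 ≥ base, so the credit is $0. total $816 + $0 = $816
Difference: |$4,032 − $816| = $3,216.

$3,216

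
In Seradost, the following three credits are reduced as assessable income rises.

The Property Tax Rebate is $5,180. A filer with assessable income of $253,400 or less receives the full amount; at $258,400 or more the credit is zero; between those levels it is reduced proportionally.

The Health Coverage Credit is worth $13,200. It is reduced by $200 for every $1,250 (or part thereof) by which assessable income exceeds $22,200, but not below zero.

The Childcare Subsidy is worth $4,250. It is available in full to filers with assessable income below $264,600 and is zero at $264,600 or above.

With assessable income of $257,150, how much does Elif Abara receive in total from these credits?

Property Tax Rebate: $257,150 is $3,750 into a $5,000 phase-out range, leaving 1,250/5,000 of the credit: $5,180 × 1,250/5,000 = $1,295.
Health Coverage Credit: income exceeds $22,200 by $234,950 → 188 increments × $200 = $37,600 ≥ base, so the credit is $0.
Childcare Subsidy: $257,150 is below the $264,600 cutoff, so the full $4,250 applies.
Total: $1,295 + $0 + $4,250 = $5,545.

$5,545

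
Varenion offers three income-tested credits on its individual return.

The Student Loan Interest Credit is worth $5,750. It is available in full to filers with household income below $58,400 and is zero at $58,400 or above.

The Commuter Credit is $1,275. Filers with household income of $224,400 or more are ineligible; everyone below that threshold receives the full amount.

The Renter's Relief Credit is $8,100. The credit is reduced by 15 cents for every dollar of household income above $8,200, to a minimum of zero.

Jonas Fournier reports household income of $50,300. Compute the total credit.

Student Loan Interest Credit: $50,300 is below the $58,400 cutoff, so the full $5,750 applies.
Commuter Credit: $50,300 is below the $224,400 cutoff, so the full $1,275 applies.
Renter's Relief Credit: 15% of the $42,100 excess over $8,200 is $6,315; credit = $8,100 − $6,315 = $1,785.
Total: $5,750 + $1,275 + $1,785 = $8,810.

$8,810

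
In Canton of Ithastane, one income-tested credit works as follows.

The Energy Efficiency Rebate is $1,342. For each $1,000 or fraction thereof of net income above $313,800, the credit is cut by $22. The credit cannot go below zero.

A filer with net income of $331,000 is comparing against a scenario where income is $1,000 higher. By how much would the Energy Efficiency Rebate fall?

$22

At $331,000 — income exceeds $313,800 by $17,200, which is 18 full-or-partial $1,000 increments; reduction = 18 × $22 = $396, leaving $946.
At $332,000 — income exceeds $313,800 by $18,200, which is 19 full-or-partial $1,000 increments; reduction = 19 × $22 = $418, leaving $924.
Lost: $946 − $924 = $22.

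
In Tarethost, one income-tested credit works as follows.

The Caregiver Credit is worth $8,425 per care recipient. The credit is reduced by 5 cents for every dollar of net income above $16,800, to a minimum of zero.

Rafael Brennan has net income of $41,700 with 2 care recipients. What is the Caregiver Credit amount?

Caregiver Credit: base = 2 × $8,425 = $16,850. 5% of the $24,900 excess over $16,800 is $1,245; credit = $16,850 − $1,245 = $15,605.

$15,605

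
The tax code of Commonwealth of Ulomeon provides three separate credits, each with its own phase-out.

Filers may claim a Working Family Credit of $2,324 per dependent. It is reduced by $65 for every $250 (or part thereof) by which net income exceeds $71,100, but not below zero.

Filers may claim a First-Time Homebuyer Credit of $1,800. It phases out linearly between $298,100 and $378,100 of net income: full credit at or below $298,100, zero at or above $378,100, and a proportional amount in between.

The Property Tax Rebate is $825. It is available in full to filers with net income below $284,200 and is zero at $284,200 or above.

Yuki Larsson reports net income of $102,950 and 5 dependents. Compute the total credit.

Working Family Credit: base = 5 × $2,324 = $11,620. income exceeds $71,100 by $31,850, which is 128 full-or-partial $250 increments; reduction = 128 × $65 = $8,320, leaving $3,300.
First-Time Homebuyer Credit: $102,950 is at or below the $298,100 threshold, so the full $1,800 applies.
Property Tax Rebate: $102,950 is below the $284,200 cutoff, so the full $825 applies.
Total: $3,300 + $1,800 + $825 = $5,925.

$5,925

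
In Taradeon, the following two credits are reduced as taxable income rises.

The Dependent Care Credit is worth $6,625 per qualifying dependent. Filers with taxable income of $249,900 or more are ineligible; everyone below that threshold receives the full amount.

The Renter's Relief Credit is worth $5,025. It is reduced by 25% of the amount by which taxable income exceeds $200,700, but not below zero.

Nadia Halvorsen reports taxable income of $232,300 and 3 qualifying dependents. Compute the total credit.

$19,875

Dependent Care Credit: base = 3 × $6,625 = $19,875. $232,300 is below the $249,900 cutoff, so the full $19,875 applies.
Renter's Relief Credit: 25% of the $31,600 excess over $200,700 is $7,900 ≥ base, so the credit is $0.
Total: $19,875 + $0 = $19,875.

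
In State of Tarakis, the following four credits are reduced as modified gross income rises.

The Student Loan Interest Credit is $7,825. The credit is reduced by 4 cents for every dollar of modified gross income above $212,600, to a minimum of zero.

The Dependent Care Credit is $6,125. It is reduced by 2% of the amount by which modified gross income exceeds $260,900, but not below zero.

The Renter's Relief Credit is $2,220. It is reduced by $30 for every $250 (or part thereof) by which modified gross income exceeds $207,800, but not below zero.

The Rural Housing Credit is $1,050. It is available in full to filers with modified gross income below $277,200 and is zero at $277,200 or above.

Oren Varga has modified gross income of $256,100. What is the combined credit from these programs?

$13,260

Student Loan Interest Credit: 4% of the $43,500 excess over $212,600 is $1,740; credit = $7,825 − $1,740 = $6,085.
Dependent Care Credit: $256,100 is at or below the $260,900 threshold, so the full $6,125 applies.
Renter's Relief Credit: income exceeds $207,800 by $48,300 → 194 increments × $30 = $5,820 ≥ base, so the credit is $0.
Rural Housing Credit: $256,100 is below the $277,200 cutoff, so the full $1,050 applies.
Total: $6,085 + $6,125 + $0 + $1,050 = $13,260.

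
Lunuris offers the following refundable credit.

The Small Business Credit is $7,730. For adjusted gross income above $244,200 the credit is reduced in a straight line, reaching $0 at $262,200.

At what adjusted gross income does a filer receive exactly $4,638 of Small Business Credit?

$251,400

$4,638 is 4,638/7,730 of the full $7,730, so 3,092/7,730 of the $18,000 range has been used: income = $244,200 + $18,000 × 3,092/7,730 = $251,400.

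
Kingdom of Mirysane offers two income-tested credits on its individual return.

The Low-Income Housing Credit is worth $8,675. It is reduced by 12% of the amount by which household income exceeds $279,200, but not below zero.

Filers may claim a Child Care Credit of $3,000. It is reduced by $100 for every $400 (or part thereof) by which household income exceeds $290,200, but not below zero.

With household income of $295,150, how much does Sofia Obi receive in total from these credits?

Low-Income Housing Credit: 12% of the $15,950 excess over $279,200 is $1,914; credit = $8,675 − $1,914 = $6,761.
Child Care Credit: income exceeds $290,200 by $4,950, which is 13 full-or-partial $400 increments; reduction = 13 × $100 = $1,300, leaving $1,700.
Total: $6,761 + $1,700 = $8,461.

$8,461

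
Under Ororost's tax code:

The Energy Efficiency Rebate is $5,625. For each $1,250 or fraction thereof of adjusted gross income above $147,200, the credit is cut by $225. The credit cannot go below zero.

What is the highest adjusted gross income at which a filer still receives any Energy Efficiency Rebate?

$177,200

After 24 increments the reduction is 24 × $225 = $5,400, leaving $225; one more increment wipes it out. Increment 24 ends at excess 24 × $1,250 = $30,000, so the highest qualifying income is $147,200 + $30,000 = $177,200.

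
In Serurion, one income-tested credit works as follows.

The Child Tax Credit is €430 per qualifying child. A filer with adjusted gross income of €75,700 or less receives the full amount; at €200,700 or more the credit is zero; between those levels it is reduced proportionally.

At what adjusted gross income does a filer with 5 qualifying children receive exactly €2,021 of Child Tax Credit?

€83,200

Full credit = 5 × €430 = €2,150.
€2,021 is 2,021/2,150 of the full €2,150, so 129/2,150 of the €125,000 range has been used: income = €75,700 + €125,000 × 129/2,150 = €83,200.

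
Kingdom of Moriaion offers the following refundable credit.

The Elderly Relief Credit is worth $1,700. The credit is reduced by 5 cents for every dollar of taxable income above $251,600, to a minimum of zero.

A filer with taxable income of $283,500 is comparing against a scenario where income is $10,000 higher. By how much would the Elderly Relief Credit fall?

$105

At $283,500 — 5% of the $31,900 excess over $251,600 is $1,595; credit = $1,700 − $1,595 = $105.
At $293,500 — 5% of the $41,900 excess over $251,600 is $2,095 ≥ base, so the credit is $0.
Lost: $105 − $0 = $105.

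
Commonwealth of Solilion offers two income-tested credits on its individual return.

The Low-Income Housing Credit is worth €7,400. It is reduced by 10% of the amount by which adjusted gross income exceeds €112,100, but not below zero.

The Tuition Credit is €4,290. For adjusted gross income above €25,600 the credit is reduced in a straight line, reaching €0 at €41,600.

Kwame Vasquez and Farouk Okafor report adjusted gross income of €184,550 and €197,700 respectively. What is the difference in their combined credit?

Kwame (€184,550): Low-Income Housing Credit: 10% of the €72,450 excess over €112,100 is €7,245; credit = €7,400 − €7,245 = €155. Tuition Credit: €184,550 is at or above €41,600, so the credit is €0. total €155 + €0 = €155
Farouk (€197,700): Low-Income Housing Credit: 10% of the €85,600 excess over €112,100 is €8,560 ≥ base, so the credit is €0. Tuition Credit: €197,700 is at or above €41,600, so the credit is €0. total €0 + €0 = €0
Difference: |€155 − €0| = €155.

€155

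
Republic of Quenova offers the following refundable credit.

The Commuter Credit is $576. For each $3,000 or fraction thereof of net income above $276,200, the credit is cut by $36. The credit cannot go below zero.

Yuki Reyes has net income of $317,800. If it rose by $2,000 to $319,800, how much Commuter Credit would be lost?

At $317,800 — income exceeds $276,200 by $41,600, which is 14 full-or-partial $3,000 increments; reduction = 14 × $36 = $504, leaving $72.
At $319,800 — income exceeds $276,200 by $43,600, which is 15 full-or-partial $3,000 increments; reduction = 15 × $36 = $540, leaving $36.
Lost: $72 − $36 = $36.

$36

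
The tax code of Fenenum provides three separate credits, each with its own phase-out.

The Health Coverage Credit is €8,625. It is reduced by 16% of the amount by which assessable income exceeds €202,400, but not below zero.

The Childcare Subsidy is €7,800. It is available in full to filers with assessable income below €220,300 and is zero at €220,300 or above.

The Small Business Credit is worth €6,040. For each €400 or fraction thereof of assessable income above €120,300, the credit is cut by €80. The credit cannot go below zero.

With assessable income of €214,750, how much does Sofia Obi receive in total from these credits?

€14,449

Health Coverage Credit: 16% of the €12,350 excess over €202,400 is €1,976; credit = €8,625 − €1,976 = €6,649.
Childcare Subsidy: €214,750 is below the €220,300 cutoff, so the full €7,800 applies.
Small Business Credit: income exceeds €120,300 by €94,450 → 237 increments × €80 = €18,960 ≥ base, so the credit is €0.
Total: €6,649 + €7,800 + €0 = €14,449.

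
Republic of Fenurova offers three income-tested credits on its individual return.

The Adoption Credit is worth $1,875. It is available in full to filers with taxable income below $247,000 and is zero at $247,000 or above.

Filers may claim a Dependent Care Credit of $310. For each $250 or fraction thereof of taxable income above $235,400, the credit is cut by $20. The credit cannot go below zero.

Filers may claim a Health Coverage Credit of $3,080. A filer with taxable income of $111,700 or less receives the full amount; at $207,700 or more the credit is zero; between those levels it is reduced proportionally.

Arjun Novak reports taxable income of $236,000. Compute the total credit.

$2,125

Adoption Credit: $236,000 is below the $247,000 cutoff, so the full $1,875 applies.
Dependent Care Credit: income exceeds $235,400 by $600, which is 3 full-or-partial $250 increments; reduction = 3 × $20 = $60, leaving $250.
Health Coverage Credit: $236,000 is at or above $207,700, so the credit is $0.
Total: $1,875 + $250 + $0 = $2,125.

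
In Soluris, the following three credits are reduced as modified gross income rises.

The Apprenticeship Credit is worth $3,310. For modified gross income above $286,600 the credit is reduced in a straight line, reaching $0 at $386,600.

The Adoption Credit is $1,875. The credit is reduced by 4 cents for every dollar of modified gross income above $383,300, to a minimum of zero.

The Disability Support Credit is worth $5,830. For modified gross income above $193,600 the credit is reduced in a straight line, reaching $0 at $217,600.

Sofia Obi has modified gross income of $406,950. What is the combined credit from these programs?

$929

Apprenticeship Credit: $406,950 is at or above $386,600, so the credit is $0.
Adoption Credit: 4% of the $23,650 excess over $383,300 is $946; credit = $1,875 − $946 = $929.
Disability Support Credit: $406,950 is at or above $217,600, so the credit is $0.
Total: $0 + $929 + $0 = $929.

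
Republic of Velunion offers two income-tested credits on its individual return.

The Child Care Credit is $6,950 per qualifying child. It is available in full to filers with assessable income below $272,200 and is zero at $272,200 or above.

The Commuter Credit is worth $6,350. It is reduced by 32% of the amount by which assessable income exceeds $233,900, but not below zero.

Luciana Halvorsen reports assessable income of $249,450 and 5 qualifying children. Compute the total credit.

$36,124

Child Care Credit: base = 5 × $6,950 = $34,750. $249,450 is below the $272,200 cutoff, so the full $34,750 applies.
Commuter Credit: 32% of the $15,550 excess over $233,900 is $4,976; credit = $6,350 − $4,976 = $1,374.
Total: $34,750 + $1,374 = $36,124.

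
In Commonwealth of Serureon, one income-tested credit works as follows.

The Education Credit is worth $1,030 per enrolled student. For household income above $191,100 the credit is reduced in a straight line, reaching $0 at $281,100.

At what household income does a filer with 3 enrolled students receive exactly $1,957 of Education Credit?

Full credit = 3 × $1,030 = $3,090.
$1,957 is 1,957/3,090 of the full $3,090, so 1,133/3,090 of the $90,000 range has been used: income = $191,100 + $90,000 × 1,133/3,090 = $224,100.

$224,100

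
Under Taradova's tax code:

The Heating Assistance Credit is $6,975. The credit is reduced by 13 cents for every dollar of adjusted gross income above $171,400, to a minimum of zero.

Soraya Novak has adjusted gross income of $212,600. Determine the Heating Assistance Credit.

Heating Assistance Credit: 13% of the $41,200 excess over $171,400 is $5,356; credit = $6,975 − $5,356 = $1,619.

$1,619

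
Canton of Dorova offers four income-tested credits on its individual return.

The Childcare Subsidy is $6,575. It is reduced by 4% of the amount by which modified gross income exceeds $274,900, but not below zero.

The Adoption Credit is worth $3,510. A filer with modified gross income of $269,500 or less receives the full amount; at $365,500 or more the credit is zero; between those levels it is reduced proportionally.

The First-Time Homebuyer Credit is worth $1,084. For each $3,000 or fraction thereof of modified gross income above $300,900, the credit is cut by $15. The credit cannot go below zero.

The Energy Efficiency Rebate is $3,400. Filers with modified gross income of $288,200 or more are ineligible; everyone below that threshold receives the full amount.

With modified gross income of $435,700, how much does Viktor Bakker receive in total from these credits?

Childcare Subsidy: 4% of the $160,800 excess over $274,900 is $6,432; credit = $6,575 − $6,432 = $143.
Adoption Credit: $435,700 is at or above $365,500, so the credit is $0.
First-Time Homebuyer Credit: income exceeds $300,900 by $134,800, which is 45 full-or-partial $3,000 increments; reduction = 45 × $15 = $675, leaving $409.
Energy Efficiency Rebate: $435,700 meets or exceeds the $288,200 cutoff, so the credit is $0.
Total: $143 + $0 + $409 + $0 = $552.

$552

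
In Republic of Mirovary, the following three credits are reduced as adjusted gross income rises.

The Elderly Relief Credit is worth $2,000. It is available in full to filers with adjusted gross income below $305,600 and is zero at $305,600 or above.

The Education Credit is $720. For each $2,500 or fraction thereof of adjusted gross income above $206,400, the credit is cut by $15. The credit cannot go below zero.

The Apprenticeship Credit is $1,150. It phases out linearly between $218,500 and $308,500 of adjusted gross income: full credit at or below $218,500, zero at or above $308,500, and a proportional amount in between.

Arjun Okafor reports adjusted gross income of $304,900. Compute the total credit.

Elderly Relief Credit: $304,900 is below the $305,600 cutoff, so the full $2,000 applies.
Education Credit: income exceeds $206,400 by $98,500, which is 40 full-or-partial $2,500 increments; reduction = 40 × $15 = $600, leaving $120.
Apprenticeship Credit: $304,900 is $86,400 into a $90,000 phase-out range, leaving 3,600/90,000 of the credit: $1,150 × 3,600/90,000 = $46.
Total: $2,000 + $120 + $46 = $2,166.

$2,166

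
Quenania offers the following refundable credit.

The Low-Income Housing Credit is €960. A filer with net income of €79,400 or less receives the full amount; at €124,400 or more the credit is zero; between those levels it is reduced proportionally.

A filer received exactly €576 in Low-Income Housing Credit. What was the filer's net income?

€576 is 576/960 of the full €960, so 384/960 of the €45,000 range has been used: income = €79,400 + €45,000 × 384/960 = €97,400.

€97,400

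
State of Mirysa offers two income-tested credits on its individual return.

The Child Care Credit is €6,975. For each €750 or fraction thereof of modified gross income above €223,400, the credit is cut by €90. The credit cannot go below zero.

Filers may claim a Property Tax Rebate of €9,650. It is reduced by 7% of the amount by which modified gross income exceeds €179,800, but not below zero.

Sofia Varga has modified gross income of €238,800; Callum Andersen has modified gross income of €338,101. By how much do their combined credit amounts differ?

€10,605

Sofia (€238,800): Child Care Credit: income exceeds €223,400 by €15,400, which is 21 full-or-partial €750 increments; reduction = 21 × €90 = €1,890, leaving €5,085. Property Tax Rebate: 7% of the €59,000 excess over €179,800 is €4,130; credit = €9,650 − €4,130 = €5,520. total €5,085 + €5,520 = €10,605
Callum (€338,101): Child Care Credit: income exceeds €223,400 by €114,701 → 153 increments × €90 = €13,770 ≥ base, so the credit is €0. Property Tax Rebate: 7% of the €158,301 excess over €179,800 is €11,081.07 ≥ base, so the credit is €0. total €0 + €0 = €0
Difference: |€10,605 − €0| = €10,605.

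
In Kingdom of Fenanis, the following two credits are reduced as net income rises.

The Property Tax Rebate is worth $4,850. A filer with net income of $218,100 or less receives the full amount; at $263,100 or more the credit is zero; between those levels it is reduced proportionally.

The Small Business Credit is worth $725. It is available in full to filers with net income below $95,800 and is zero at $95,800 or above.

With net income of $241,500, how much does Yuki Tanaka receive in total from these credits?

Property Tax Rebate: $241,500 is $23,400 into a $45,000 phase-out range, leaving 21,600/45,000 of the credit: $4,850 × 21,600/45,000 = $2,328.
Small Business Credit: $241,500 meets or exceeds the $95,800 cutoff, so the credit is $0.
Total: $2,328 + $0 = $2,328.

$2,328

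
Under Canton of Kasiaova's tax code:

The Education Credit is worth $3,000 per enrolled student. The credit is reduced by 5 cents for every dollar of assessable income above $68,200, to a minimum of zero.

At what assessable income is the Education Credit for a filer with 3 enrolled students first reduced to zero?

Full credit = 3 × $3,000 = $9,000.
The credit falls by 5% of each dollar above $68,200, so it reaches zero when the excess is $9,000 / 5% = $180,000: income = $68,200 + $180,000 = $248,200.

$248,200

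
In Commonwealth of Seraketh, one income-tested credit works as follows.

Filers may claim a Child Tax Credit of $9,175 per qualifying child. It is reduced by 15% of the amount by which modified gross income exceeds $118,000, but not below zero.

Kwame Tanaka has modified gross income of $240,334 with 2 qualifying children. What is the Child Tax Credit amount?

$0

Child Tax Credit: base = 2 × $9,175 = $18,350. 15% of the $122,334 excess over $118,000 is $18,350.10 ≥ base, so the credit is $0.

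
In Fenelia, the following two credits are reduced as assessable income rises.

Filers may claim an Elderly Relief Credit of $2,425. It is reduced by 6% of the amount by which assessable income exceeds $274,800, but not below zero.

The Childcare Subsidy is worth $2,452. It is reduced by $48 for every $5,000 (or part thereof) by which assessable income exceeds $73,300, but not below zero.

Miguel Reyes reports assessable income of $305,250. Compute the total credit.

$794

Elderly Relief Credit: 6% of the $30,450 excess over $274,800 is $1,827; credit = $2,425 − $1,827 = $598.
Childcare Subsidy: income exceeds $73,300 by $231,950, which is 47 full-or-partial $5,000 increments; reduction = 47 × $48 = $2,256, leaving $196.
Total: $598 + $196 = $794.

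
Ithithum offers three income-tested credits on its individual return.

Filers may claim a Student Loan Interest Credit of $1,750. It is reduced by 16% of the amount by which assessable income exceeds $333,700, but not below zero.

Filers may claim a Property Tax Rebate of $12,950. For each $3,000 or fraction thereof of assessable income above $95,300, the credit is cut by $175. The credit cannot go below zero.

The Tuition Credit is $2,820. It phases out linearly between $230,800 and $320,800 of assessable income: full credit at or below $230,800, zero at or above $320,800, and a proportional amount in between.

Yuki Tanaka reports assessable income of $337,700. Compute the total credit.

Student Loan Interest Credit: 16% of the $4,000 excess over $333,700 is $640; credit = $1,750 − $640 = $1,110.
Property Tax Rebate: income exceeds $95,300 by $242,400 → 81 increments × $175 = $14,175 ≥ base, so the credit is $0.
Tuition Credit: $337,700 is at or above $320,800, so the credit is $0.
Total: $1,110 + $0 + $0 = $1,110.

$1,110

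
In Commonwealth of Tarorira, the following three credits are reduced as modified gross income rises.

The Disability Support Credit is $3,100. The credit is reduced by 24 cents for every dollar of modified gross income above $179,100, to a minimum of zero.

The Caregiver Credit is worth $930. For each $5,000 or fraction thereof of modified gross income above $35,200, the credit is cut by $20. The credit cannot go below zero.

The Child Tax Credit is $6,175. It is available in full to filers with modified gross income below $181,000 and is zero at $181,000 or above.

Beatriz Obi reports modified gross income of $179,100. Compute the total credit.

$9,625

Disability Support Credit: $179,100 is at or below the $179,100 threshold, so the full $3,100 applies.
Caregiver Credit: income exceeds $35,200 by $143,900, which is 29 full-or-partial $5,000 increments; reduction = 29 × $20 = $580, leaving $350.
Child Tax Credit: $179,100 is below the $181,000 cutoff, so the full $6,175 applies.
Total: $3,100 + $350 + $6,175 = $9,625.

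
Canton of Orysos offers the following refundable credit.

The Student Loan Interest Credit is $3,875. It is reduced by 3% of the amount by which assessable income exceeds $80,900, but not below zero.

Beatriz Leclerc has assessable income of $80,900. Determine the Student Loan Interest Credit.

Student Loan Interest Credit: $80,900 is at or below the $80,900 threshold, so the full $3,875 applies.

$3,875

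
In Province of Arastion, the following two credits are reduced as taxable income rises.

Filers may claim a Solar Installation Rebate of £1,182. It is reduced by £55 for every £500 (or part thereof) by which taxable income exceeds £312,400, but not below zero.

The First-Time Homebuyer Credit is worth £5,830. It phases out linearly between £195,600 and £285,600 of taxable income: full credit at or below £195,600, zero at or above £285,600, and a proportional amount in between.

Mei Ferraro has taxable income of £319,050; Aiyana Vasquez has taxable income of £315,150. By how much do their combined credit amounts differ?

Mei (£319,050): Solar Installation Rebate: income exceeds £312,400 by £6,650, which is 14 full-or-partial £500 increments; reduction = 14 × £55 = £770, leaving £412. First-Time Homebuyer Credit: £319,050 is at or above £285,600, so the credit is £0. total £412 + £0 = £412
Aiyana (£315,150): Solar Installation Rebate: income exceeds £312,400 by £2,750, which is 6 full-or-partial £500 increments; reduction = 6 × £55 = £330, leaving £852. First-Time Homebuyer Credit: £315,150 is at or above £285,600, so the credit is £0. total £852 + £0 = £852
Difference: |£412 − £852| = £440.

£440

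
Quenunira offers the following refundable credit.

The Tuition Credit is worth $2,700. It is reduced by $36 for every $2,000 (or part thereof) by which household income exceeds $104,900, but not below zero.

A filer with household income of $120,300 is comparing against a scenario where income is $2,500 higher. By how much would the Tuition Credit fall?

$36

At $120,300 — income exceeds $104,900 by $15,400, which is 8 full-or-partial $2,000 increments; reduction = 8 × $36 = $288, leaving $2,412.
At $122,800 — income exceeds $104,900 by $17,900, which is 9 full-or-partial $2,000 increments; reduction = 9 × $36 = $324, leaving $2,376.
Lost: $2,412 − $2,376 = $36.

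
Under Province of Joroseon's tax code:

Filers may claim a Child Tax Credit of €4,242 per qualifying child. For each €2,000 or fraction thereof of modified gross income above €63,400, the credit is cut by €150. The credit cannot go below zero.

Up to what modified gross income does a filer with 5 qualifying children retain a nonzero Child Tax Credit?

€345,400

Full credit = 5 × €4,242 = €21,210.
After 141 increments the reduction is 141 × €150 = €21,150, leaving €60; one more increment wipes it out. Increment 141 ends at excess 141 × €2,000 = €282,000, so the highest qualifying income is €63,400 + €282,000 = €345,400.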